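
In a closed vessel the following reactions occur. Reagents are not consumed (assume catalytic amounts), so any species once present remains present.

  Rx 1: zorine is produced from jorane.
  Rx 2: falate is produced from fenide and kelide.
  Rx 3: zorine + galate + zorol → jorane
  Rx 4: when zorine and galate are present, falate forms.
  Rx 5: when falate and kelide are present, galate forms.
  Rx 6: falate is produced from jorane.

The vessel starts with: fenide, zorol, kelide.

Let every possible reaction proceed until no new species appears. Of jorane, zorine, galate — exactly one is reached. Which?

fenide and kelide present → falate forms (Rx 2).
falate and kelide present → galate forms (Rx 5).
jorane would need zorine, galate, and zorol (Rx 3), but zorine never forms. zorine would need jorane (Rx 1), but jorane never forms.

galate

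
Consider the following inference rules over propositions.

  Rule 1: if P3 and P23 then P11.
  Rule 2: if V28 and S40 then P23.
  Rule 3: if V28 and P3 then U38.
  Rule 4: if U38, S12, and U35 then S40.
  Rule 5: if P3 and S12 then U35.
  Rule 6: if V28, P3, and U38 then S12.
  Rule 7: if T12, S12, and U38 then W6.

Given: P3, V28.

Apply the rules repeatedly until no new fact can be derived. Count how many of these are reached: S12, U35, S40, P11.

V28 and P3 hold, so U38 follows (Rule 3).
V28, P3, and U38 hold, so S12 follows (Rule 6).
P3 and S12 hold, so U35 follows (Rule 5).
U38, S12, and U35 hold, so S40 follows (Rule 4).
V28 and S40 hold, so P23 follows (Rule 2).
From P3 and P23, Rule 1 gives P11.
S12: reached.
U35: reached.
S40: reached.
P11: reached.
All 4 are reached.

4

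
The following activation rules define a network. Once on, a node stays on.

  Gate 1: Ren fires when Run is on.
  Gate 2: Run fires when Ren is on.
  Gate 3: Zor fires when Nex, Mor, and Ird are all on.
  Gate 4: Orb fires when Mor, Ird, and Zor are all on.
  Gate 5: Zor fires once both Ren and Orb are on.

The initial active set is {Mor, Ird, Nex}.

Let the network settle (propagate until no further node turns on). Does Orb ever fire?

Nex, Mor, and Ird are on, so Zor fires (Gate 3).
Gate 4: Mor, Ird, and Zor on → Orb on.

Yes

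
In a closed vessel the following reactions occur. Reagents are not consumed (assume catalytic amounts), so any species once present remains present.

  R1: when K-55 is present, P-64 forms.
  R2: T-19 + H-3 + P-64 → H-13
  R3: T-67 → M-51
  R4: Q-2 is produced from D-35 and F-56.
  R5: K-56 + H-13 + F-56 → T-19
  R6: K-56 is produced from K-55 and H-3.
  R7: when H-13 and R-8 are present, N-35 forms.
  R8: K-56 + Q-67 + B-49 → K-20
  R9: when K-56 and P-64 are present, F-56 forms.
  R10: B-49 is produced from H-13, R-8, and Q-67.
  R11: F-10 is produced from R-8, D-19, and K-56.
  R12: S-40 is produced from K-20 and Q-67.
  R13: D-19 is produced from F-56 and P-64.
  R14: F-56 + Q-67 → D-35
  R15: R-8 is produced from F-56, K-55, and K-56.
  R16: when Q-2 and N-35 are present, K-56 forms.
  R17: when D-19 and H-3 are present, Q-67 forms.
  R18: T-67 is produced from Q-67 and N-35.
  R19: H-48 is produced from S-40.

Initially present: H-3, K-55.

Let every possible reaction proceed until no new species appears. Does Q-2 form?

K-55 present → P-64 forms (R1).
K-55 and H-3 present → K-56 forms (R6).
K-56 and P-64 present → F-56 forms (R9).
F-56 and P-64 present → D-19 forms (R13).
D-19 and H-3 present → Q-67 forms (R17).
F-56 and Q-67 present → D-35 forms (R14).
D-35 and F-56 present → Q-2 forms (R4).

Yes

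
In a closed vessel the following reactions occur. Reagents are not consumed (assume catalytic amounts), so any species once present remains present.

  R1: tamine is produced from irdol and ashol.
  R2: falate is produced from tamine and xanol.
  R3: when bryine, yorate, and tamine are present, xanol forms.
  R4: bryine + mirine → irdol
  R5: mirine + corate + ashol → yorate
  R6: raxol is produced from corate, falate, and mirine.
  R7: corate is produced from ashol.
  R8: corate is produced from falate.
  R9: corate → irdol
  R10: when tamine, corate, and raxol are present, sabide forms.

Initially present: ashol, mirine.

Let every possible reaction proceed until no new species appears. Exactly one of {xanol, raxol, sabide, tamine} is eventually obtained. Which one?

tamine

ashol present → corate forms (R7).
corate present → irdol forms (R9).
irdol and ashol present → tamine forms (R1).
raxol would need corate, falate, and mirine (R6), but falate never forms. sabide would need tamine, corate, and raxol (R10), but raxol never forms. xanol would need bryine, yorate, and tamine (R3), but bryine never forms.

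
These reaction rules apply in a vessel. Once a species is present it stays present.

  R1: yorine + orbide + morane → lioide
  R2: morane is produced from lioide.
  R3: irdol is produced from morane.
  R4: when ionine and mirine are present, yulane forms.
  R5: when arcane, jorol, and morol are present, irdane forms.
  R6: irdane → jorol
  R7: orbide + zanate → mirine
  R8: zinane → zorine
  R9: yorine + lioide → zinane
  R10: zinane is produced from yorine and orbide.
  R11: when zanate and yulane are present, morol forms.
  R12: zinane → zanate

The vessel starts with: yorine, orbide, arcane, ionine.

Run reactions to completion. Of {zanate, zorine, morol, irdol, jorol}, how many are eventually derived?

yorine and orbide present → zinane forms (R10).
zinane present → zorine forms (R8).
zinane present → zanate forms (R12).
orbide and zanate present → mirine forms (R7).
ionine and mirine present → yulane forms (R4).
zanate and yulane present → morol forms (R11).
zanate: reached.
zorine: reached.
morol: reached.
irdol would need morane (R3), but morane never forms.
jorol would need irdane (R6), but irdane never forms.
Reached: zanate, zorine, and morol — 3 of the 5.

3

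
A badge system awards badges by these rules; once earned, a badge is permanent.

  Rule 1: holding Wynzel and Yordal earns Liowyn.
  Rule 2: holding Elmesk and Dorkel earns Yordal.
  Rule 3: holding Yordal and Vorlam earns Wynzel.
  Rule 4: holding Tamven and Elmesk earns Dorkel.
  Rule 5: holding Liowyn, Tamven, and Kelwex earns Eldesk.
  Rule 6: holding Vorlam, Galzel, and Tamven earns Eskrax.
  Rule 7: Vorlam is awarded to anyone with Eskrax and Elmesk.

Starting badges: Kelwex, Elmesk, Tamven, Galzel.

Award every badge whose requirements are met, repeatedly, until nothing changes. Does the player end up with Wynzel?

No

Wynzel would need Yordal and Vorlam (Rule 3), but Vorlam is never earned.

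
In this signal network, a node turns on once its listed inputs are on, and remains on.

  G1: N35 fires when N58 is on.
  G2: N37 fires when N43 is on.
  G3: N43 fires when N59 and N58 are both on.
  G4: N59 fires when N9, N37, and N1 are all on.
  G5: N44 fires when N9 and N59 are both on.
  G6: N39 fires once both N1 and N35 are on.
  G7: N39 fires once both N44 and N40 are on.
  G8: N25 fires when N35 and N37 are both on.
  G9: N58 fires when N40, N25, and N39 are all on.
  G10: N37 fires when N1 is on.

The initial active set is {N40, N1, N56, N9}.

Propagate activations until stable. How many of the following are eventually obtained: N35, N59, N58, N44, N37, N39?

4

G10: N1 on → N37 on.
G4: N9, N37, and N1 on → N59 on.
G5: N9 and N59 on → N44 on.
N44 and N40 are on, so N39 fires (G7).
N35 would need N58 (G1), but N58 never turns on.
N59: reached.
N58 would need N40, N25, and N39 (G9), but N25 never turns on.
N44: reached.
N37: reached.
N39: reached.
Reached: N59, N44, N37, and N39 — 4 of the 6.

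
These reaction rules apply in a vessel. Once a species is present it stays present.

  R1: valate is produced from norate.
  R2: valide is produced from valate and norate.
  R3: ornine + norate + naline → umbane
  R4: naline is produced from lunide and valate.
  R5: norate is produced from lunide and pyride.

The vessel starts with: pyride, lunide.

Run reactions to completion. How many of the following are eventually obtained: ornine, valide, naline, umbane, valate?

3

lunide and pyride present → norate forms (R5).
norate present → valate forms (R1).
valate and norate present → valide forms (R2).
lunide and valate present → naline forms (R4).
No rule produces ornine, and it is not given.
valide: reached.
naline: reached.
umbane would need ornine, norate, and naline (R3), but ornine never forms.
valate: reached.
Reached: valide, naline, and valate — 3 of the 5.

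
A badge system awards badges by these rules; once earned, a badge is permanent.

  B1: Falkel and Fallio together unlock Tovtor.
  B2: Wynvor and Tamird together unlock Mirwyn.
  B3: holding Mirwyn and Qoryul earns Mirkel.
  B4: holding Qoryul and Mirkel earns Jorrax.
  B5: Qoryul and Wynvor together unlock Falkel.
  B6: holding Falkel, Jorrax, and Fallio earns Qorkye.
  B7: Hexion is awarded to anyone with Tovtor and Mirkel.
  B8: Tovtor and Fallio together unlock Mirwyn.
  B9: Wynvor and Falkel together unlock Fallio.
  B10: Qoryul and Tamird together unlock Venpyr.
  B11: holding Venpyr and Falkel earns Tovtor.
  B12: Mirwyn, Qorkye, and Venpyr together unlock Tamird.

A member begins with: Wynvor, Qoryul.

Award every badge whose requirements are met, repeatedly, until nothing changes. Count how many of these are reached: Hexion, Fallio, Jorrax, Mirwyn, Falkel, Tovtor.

With Qoryul and Wynvor, Falkel is earned (B5).
With Wynvor and Falkel, Fallio is earned (B9).
With Falkel and Fallio, Tovtor is earned (B1).
With Tovtor and Fallio, Mirwyn is earned (B8).
With Mirwyn and Qoryul, Mirkel is earned (B3).
With Qoryul and Mirkel, Jorrax is earned (B4).
With Tovtor and Mirkel, Hexion is earned (B7).
Hexion: reached.
Fallio: reached.
Jorrax: reached.
Mirwyn: reached.
Falkel: reached.
Tovtor: reached.
All 6 are reached.

6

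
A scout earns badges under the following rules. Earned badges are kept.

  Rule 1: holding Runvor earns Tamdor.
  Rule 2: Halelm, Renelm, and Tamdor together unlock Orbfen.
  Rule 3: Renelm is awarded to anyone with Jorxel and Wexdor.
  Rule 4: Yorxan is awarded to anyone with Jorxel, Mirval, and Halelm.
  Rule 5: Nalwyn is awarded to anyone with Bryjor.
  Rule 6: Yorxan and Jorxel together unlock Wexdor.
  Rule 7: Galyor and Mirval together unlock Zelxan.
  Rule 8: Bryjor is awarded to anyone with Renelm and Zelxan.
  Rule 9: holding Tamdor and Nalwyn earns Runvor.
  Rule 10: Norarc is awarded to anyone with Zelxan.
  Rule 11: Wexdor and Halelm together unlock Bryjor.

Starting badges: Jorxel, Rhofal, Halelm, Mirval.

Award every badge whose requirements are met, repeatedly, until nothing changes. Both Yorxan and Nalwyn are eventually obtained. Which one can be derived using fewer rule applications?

Yorxan

Yorxan: With Jorxel, Mirval, and Halelm, Yorxan is earned (Rule 4). [1 rule application]
Nalwyn: With Jorxel, Mirval, and Halelm, Yorxan is earned (Rule 4). With Yorxan and Jorxel, Wexdor is earned (Rule 6). With Wexdor and Halelm, Bryjor is earned (Rule 11). With Bryjor, Nalwyn is earned (Rule 5). [4 rule applications]
Yorxan needs fewer.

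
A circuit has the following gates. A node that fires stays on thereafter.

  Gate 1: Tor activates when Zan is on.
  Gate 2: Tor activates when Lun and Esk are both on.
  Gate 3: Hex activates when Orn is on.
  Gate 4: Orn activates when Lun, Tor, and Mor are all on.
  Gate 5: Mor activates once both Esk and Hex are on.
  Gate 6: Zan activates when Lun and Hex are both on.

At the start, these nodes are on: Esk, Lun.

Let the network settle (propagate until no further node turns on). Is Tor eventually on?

Lun and Esk are on, so Tor activates (Gate 2).

Yes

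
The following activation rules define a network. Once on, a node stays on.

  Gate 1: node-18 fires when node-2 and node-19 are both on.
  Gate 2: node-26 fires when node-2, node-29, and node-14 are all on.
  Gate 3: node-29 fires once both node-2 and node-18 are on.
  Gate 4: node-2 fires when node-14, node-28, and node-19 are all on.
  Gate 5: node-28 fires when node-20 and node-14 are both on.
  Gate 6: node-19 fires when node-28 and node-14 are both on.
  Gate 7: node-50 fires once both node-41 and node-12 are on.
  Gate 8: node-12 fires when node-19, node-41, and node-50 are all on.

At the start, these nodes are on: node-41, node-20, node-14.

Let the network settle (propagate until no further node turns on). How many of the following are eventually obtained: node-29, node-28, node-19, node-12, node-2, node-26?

node-20 and node-14 are on, so node-28 fires (Gate 5).
node-28 and node-14 are on, so node-19 fires (Gate 6).
node-14, node-28, and node-19 are on, so node-2 fires (Gate 4).
node-2 and node-19 are on, so node-18 fires (Gate 1).
Gate 3: node-2 and node-18 on → node-29 on.
node-2, node-29, and node-14 are on, so node-26 fires (Gate 2).
node-29: reached.
node-28: reached.
node-19: reached.
node-12 would need node-19, node-41, and node-50 (Gate 8), but node-50 never turns on.
node-2: reached.
node-26: reached.
Reached: node-29, node-28, node-19, node-2, and node-26 — 5 of the 6.

5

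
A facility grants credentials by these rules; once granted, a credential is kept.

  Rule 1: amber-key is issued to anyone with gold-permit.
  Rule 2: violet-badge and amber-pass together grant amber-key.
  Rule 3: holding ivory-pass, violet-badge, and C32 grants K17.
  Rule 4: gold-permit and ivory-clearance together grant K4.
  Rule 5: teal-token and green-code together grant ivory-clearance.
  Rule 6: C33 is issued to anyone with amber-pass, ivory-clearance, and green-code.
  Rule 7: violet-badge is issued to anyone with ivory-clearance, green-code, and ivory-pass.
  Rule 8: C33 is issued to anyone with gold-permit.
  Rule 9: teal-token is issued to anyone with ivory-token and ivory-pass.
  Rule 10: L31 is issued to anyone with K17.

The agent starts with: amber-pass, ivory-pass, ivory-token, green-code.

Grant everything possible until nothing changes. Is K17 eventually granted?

K17 would need ivory-pass, violet-badge, and C32 (Rule 3), but C32 is never granted.

No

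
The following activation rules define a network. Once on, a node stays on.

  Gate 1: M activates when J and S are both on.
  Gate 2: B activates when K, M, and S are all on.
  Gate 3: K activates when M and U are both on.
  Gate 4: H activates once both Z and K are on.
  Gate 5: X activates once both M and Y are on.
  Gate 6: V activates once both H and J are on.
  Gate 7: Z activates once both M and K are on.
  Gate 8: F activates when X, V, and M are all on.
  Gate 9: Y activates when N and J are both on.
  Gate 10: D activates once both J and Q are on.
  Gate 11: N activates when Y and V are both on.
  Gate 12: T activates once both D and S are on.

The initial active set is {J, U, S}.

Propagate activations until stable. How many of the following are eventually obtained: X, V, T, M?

2

J and S are on, so M activates (Gate 1).
M and U are on, so K activates (Gate 3).
Gate 7: M and K on → Z on.
Gate 4: Z and K on → H on.
H and J are on, so V activates (Gate 6).
X would need M and Y (Gate 5), but Y never turns on.
V: reached.
T would need D and S (Gate 12), but D never turns on.
M: reached.
Reached: V and M — 2 of the 4.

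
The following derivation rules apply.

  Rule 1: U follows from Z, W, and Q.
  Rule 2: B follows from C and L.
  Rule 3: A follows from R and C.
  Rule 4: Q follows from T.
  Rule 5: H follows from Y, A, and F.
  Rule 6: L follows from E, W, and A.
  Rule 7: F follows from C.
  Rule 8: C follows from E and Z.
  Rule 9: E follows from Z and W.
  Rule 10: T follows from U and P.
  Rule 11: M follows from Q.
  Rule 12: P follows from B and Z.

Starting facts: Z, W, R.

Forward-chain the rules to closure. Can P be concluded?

Z and W hold, so E follows (Rule 9).
From E and Z, Rule 8 gives C.
R and C hold, so A follows (Rule 3).
E, W, and A hold, so L follows (Rule 6).
From C and L, Rule 2 gives B.
B and Z hold, so P follows (Rule 12).

Yes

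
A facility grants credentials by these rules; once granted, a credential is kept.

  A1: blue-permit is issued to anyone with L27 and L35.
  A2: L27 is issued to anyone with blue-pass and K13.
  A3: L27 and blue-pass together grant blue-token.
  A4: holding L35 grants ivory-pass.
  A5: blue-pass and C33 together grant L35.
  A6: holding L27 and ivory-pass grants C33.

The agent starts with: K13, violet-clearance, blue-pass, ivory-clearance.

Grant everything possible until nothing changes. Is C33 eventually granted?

C33 would need L27 and ivory-pass (A6), but ivory-pass is never granted.

No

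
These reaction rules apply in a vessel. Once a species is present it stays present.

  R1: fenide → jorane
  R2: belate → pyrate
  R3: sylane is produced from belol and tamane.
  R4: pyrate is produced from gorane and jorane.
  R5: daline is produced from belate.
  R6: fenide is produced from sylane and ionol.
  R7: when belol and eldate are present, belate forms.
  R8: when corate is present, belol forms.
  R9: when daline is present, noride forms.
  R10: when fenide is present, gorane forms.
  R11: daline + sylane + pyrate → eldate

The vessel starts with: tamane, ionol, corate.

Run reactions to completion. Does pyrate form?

corate present → belol forms (R8).
belol and tamane present → sylane forms (R3).
sylane and ionol present → fenide forms (R6).
fenide present → jorane forms (R1).
fenide present → gorane forms (R10).
gorane and jorane present → pyrate forms (R4).

Yes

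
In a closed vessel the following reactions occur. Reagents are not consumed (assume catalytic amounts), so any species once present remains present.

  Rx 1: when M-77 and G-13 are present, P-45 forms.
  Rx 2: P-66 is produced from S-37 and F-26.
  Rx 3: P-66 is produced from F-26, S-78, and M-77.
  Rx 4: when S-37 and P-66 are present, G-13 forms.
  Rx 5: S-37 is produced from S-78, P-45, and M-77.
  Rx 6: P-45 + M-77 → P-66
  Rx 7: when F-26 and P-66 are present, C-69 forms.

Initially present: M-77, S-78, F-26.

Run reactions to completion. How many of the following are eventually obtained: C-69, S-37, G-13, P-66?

F-26, S-78, and M-77 present → P-66 forms (Rx 3).
F-26 and P-66 present → C-69 forms (Rx 7).
C-69: reached.
S-37 would need S-78, P-45, and M-77 (Rx 5), but P-45 never forms.
G-13 would need S-37 and P-66 (Rx 4), but S-37 never forms.
P-66: reached.
Reached: C-69 and P-66 — 2 of the 4.

2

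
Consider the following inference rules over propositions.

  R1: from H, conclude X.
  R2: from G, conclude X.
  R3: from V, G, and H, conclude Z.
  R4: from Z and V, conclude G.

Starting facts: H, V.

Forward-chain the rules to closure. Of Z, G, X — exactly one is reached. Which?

From H, R1 gives X.
G would need Z and V (R4), but Z is never established. Z would need V, G, and H (R3), but G is never established.

X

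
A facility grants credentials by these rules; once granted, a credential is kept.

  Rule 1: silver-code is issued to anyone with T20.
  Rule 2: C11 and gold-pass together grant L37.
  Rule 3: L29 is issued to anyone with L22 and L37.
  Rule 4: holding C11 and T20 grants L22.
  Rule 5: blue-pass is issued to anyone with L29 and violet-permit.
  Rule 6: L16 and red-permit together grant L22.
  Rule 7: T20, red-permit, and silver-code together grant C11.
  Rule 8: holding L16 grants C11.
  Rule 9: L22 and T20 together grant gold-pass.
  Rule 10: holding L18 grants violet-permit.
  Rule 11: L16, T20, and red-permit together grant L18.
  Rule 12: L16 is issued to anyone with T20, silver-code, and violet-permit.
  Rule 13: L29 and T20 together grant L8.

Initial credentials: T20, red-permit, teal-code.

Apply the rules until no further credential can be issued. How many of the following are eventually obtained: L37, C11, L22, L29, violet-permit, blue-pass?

4

Holding T20 grants silver-code (Rule 1).
Holding T20, red-permit, and silver-code grants C11 (Rule 7).
Holding C11 and T20 grants L22 (Rule 4).
Holding L22 and T20 grants gold-pass (Rule 9).
Holding C11 and gold-pass grants L37 (Rule 2).
Holding L22 and L37 grants L29 (Rule 3).
L37: reached.
C11: reached.
L22: reached.
L29: reached.
violet-permit would need L18 (Rule 10), but L18 is never granted.
blue-pass would need L29 and violet-permit (Rule 5), but violet-permit is never granted.
Reached: L37, C11, L22, and L29 — 4 of the 6.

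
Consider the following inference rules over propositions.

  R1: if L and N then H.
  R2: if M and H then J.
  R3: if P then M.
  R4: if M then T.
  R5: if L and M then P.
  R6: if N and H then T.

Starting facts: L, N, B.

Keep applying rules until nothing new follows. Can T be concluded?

Yes

L and N hold, so H follows (R1).
N and H hold, so T follows (R6).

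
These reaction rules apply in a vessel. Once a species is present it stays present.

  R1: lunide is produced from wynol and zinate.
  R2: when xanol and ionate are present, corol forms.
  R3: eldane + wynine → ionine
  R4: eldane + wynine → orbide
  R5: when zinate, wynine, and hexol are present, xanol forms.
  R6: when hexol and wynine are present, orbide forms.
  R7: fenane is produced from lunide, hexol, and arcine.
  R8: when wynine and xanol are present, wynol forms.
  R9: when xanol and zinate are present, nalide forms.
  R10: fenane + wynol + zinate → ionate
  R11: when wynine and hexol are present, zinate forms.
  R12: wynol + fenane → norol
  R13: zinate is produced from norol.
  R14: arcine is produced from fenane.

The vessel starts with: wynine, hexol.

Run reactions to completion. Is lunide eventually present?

Yes

wynine and hexol present → zinate forms (R11).
zinate, wynine, and hexol present → xanol forms (R5).
wynine and xanol present → wynol forms (R8).
wynol and zinate present → lunide forms (R1).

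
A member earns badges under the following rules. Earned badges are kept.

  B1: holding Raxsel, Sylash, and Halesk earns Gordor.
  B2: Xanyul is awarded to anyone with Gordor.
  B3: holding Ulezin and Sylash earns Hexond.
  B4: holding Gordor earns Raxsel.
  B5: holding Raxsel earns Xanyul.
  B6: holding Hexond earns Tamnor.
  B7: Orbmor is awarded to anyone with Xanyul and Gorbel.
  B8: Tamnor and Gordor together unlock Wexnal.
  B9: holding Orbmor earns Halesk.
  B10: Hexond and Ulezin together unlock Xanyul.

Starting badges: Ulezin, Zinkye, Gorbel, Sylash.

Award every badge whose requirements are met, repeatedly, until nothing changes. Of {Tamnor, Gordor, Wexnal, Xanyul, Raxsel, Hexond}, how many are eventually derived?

With Ulezin and Sylash, Hexond is earned (B3).
With Hexond, Tamnor is earned (B6).
With Hexond and Ulezin, Xanyul is earned (B10).
Tamnor: reached.
Gordor would need Raxsel, Sylash, and Halesk (B1), but Raxsel is never earned.
Wexnal would need Tamnor and Gordor (B8), but Gordor is never earned.
Xanyul: reached.
Raxsel would need Gordor (B4), but Gordor is never earned.
Hexond: reached.
Reached: Tamnor, Xanyul, and Hexond — 3 of the 6.

3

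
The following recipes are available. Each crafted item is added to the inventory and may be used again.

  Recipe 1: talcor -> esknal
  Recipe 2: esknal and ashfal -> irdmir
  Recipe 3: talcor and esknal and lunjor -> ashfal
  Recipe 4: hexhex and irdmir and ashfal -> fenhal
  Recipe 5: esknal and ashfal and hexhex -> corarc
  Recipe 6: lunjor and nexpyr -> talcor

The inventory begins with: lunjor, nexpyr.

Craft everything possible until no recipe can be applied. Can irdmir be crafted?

Using Recipe 6, lunjor and nexpyr make talcor.
Using Recipe 1, talcor makes esknal.
Using Recipe 3, talcor, esknal, and lunjor make ashfal.
Using Recipe 2, esknal and ashfal make irdmir.

Yes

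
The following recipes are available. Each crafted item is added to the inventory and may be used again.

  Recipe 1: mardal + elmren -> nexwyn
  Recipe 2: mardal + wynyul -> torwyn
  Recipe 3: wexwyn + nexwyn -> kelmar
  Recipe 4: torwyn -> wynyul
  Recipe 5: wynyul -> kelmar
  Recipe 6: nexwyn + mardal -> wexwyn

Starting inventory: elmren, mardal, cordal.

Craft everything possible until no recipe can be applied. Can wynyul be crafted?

wynyul would need torwyn (Recipe 4), but torwyn is never obtained.

No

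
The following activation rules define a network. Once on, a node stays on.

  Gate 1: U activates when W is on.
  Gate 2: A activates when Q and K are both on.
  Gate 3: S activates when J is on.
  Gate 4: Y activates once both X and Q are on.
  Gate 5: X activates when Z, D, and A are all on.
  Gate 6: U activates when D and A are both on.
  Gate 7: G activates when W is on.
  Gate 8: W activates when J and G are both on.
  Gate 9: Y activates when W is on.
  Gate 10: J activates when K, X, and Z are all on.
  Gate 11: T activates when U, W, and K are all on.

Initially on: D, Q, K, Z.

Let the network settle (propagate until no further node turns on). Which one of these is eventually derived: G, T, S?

Q and K are on, so A activates (Gate 2).
Z, D, and A are on, so X activates (Gate 5).
Gate 10: K, X, and Z on → J on.
Gate 3: J on → S on.
G would need W (Gate 7), but W never turns on. T would need U, W, and K (Gate 11), but W never turns on.

S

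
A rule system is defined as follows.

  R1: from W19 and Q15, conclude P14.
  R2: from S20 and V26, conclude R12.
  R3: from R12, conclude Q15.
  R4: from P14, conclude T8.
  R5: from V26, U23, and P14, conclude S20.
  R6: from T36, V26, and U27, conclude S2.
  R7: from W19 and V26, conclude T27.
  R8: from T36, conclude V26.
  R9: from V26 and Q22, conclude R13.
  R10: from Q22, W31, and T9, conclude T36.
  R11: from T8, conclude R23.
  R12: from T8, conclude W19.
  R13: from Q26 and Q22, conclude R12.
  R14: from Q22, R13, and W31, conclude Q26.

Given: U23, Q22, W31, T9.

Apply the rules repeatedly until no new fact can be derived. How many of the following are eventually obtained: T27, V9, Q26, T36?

2

Q22, W31, and T9 hold, so T36 follows (R10).
T36 holds, so V26 follows (R8).
From V26 and Q22, R9 gives R13.
Q22, R13, and W31 hold, so Q26 follows (R14).
T27 would need W19 and V26 (R7), but W19 is never established.
No rule produces V9, and it is not given.
Q26: reached.
T36: reached.
Reached: Q26 and T36 — 2 of the 4.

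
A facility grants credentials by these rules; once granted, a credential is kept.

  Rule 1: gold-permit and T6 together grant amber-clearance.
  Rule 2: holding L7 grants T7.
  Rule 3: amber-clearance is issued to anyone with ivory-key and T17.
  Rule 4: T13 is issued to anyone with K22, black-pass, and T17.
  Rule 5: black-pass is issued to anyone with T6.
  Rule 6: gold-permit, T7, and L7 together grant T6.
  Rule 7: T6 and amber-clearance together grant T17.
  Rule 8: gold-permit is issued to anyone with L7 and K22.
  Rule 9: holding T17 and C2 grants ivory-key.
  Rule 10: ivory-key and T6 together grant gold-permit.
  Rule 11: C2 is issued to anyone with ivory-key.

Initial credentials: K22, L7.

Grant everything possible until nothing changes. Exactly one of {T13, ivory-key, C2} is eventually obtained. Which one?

Holding L7 and K22 grants gold-permit (Rule 8).
Holding L7 grants T7 (Rule 2).
Holding gold-permit, T7, and L7 grants T6 (Rule 6).
Holding gold-permit and T6 grants amber-clearance (Rule 1).
Holding T6 grants black-pass (Rule 5).
Holding T6 and amber-clearance grants T17 (Rule 7).
Holding K22, black-pass, and T17 grants T13 (Rule 4).
ivory-key would need T17 and C2 (Rule 9), but C2 is never granted. C2 would need ivory-key (Rule 11), but ivory-key is never granted.

T13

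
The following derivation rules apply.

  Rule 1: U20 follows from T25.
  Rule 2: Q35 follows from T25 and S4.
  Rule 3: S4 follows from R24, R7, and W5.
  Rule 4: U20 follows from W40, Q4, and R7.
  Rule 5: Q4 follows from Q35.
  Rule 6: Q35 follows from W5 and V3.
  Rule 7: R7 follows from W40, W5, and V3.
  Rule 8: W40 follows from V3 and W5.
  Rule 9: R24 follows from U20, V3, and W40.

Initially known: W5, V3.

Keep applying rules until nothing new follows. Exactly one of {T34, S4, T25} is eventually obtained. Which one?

From V3 and W5, Rule 8 gives W40.
From W5 and V3, Rule 6 gives Q35.
W40, W5, and V3 hold, so R7 follows (Rule 7).
Q35 holds, so Q4 follows (Rule 5).
From W40, Q4, and R7, Rule 4 gives U20.
U20, V3, and W40 hold, so R24 follows (Rule 9).
From R24, R7, and W5, Rule 3 gives S4.
No rule produces T34, and it is not given. No rule produces T25, and it is not given.

S4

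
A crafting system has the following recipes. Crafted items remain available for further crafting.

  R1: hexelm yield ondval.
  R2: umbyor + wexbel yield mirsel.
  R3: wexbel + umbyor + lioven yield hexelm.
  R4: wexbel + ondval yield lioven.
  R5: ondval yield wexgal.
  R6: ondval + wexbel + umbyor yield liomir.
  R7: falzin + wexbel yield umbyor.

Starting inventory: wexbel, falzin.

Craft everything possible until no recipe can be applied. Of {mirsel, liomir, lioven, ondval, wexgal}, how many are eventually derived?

Using R7, falzin and wexbel make umbyor.
Using R2, umbyor and wexbel make mirsel.
mirsel: reached.
liomir would need ondval, wexbel, and umbyor (R6), but ondval is never obtained.
lioven would need wexbel and ondval (R4), but ondval is never obtained.
ondval would need hexelm (R1), but hexelm is never obtained.
wexgal would need ondval (R5), but ondval is never obtained.
Reached: mirsel — 1 of the 5.

1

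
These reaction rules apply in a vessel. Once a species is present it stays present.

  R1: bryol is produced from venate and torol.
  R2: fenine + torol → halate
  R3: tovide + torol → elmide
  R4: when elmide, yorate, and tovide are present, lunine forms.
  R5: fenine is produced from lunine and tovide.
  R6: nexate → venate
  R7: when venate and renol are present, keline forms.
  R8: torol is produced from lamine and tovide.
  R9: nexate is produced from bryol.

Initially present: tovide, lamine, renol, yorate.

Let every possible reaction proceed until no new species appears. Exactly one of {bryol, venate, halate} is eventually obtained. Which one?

lamine and tovide present → torol forms (R8).
tovide and torol present → elmide forms (R3).
elmide, yorate, and tovide present → lunine forms (R4).
lunine and tovide present → fenine forms (R5).
fenine and torol present → halate forms (R2).
bryol would need venate and torol (R1), but venate never forms. venate would need nexate (R6), but nexate never forms.

halate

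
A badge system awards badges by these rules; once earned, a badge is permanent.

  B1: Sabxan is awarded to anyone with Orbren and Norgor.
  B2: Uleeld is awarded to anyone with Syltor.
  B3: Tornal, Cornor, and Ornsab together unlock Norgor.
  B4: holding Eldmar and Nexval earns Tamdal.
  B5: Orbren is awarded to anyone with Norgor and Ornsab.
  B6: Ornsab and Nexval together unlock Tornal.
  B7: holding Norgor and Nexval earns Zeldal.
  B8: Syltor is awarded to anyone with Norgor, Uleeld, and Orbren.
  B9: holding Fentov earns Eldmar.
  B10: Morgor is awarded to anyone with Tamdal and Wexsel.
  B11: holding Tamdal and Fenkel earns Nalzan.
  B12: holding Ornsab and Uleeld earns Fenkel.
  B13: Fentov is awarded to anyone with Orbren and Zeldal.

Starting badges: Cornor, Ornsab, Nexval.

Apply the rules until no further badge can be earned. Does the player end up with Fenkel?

No

Fenkel would need Ornsab and Uleeld (B12), but Uleeld is never earned.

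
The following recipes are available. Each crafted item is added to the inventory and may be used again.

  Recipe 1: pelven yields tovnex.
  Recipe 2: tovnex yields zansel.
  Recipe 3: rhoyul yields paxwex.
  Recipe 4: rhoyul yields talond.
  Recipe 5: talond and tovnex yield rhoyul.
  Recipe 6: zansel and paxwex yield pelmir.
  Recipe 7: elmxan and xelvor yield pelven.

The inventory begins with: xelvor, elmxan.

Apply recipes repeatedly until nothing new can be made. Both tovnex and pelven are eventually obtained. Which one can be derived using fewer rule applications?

pelven

pelven: elmxan and xelvor → pelven (Recipe 7). [1 rule application]
tovnex: elmxan and xelvor → pelven (Recipe 7). pelven → tovnex (Recipe 1). [2 rule applications]
pelven needs fewer.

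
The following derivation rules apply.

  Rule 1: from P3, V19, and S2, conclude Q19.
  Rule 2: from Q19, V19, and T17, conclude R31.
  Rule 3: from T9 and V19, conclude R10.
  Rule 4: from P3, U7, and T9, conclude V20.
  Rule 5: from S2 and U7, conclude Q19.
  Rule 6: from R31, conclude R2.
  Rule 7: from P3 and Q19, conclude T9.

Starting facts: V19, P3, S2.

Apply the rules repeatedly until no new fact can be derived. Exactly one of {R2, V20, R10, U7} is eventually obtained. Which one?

From P3, V19, and S2, Rule 1 gives Q19.
P3 and Q19 hold, so T9 follows (Rule 7).
From T9 and V19, Rule 3 gives R10.
No rule produces U7, and it is not given. V20 would need P3, U7, and T9 (Rule 4), but U7 is never established. R2 would need R31 (Rule 6), but R31 is never established.

R10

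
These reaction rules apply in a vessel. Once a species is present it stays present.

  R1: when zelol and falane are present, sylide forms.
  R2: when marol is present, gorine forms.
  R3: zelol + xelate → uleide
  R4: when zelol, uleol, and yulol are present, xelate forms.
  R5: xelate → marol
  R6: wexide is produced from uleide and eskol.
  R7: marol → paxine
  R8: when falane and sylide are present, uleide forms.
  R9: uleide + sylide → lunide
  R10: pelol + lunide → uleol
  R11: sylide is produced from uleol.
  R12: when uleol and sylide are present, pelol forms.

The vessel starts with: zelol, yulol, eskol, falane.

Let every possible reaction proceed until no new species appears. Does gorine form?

gorine would need marol (R2), but marol never forms.

No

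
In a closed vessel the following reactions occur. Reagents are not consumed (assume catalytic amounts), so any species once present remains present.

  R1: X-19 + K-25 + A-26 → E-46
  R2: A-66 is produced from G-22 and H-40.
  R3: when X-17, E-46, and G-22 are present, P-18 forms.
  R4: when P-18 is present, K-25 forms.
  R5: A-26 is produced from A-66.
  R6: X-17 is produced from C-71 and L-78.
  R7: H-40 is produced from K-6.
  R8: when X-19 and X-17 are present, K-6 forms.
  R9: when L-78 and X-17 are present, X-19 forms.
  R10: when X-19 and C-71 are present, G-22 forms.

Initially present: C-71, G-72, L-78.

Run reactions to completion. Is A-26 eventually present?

C-71 and L-78 present → X-17 forms (R6).
L-78 and X-17 present → X-19 forms (R9).
X-19 and X-17 present → K-6 forms (R8).
X-19 and C-71 present → G-22 forms (R10).
K-6 present → H-40 forms (R7).
G-22 and H-40 present → A-66 forms (R2).
A-66 present → A-26 forms (R5).

Yes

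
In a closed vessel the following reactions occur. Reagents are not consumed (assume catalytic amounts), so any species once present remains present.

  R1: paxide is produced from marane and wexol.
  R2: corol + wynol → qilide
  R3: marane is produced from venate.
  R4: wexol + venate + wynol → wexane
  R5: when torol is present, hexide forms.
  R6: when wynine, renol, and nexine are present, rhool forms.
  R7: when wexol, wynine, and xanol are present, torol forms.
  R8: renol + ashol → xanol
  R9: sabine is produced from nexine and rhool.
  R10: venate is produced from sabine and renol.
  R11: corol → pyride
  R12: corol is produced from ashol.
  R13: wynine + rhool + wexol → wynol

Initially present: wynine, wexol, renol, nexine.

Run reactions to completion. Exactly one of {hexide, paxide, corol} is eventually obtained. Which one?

paxide

wynine, renol, and nexine present → rhool forms (R6).
nexine and rhool present → sabine forms (R9).
sabine and renol present → venate forms (R10).
venate present → marane forms (R3).
marane and wexol present → paxide forms (R1).
hexide would need torol (R5), but torol never forms. corol would need ashol (R12), but ashol never forms.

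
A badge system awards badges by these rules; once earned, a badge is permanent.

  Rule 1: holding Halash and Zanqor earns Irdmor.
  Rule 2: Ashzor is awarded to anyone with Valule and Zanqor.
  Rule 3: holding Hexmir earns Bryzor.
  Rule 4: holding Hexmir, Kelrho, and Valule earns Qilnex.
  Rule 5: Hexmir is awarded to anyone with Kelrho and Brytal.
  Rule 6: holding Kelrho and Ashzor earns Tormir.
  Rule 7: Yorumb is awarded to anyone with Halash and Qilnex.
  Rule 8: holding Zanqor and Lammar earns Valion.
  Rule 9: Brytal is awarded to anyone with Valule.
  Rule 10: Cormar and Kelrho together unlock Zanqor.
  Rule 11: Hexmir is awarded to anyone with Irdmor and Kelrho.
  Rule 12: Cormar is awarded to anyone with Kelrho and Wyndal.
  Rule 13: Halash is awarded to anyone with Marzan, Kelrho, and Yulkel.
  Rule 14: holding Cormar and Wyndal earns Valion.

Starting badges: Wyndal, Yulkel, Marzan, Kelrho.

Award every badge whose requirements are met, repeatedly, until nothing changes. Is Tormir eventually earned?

No

Tormir would need Kelrho and Ashzor (Rule 6), but Ashzor is never earned.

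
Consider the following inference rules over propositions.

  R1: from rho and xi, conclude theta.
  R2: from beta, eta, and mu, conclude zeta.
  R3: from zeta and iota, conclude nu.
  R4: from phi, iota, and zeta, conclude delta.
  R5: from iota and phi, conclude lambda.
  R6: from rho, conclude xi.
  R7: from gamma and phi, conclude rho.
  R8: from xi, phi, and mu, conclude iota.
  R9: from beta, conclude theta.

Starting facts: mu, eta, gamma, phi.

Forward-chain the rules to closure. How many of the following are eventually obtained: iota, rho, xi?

3

From gamma and phi, R7 gives rho.
rho holds, so xi follows (R6).
xi, phi, and mu hold, so iota follows (R8).
iota: reached.
rho: reached.
xi: reached.
All 3 are reached.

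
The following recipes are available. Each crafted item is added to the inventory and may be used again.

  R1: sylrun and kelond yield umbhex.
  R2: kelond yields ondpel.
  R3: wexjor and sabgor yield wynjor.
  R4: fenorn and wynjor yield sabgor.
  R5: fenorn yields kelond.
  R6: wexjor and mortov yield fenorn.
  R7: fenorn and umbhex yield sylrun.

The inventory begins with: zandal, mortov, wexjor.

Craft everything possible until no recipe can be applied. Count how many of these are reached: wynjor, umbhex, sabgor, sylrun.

0

wynjor would need wexjor and sabgor (R3), but sabgor is never obtained.
umbhex would need sylrun and kelond (R1), but sylrun is never obtained.
sabgor would need fenorn and wynjor (R4), but wynjor is never obtained.
sylrun would need fenorn and umbhex (R7), but umbhex is never obtained.
None of the 4 are reached.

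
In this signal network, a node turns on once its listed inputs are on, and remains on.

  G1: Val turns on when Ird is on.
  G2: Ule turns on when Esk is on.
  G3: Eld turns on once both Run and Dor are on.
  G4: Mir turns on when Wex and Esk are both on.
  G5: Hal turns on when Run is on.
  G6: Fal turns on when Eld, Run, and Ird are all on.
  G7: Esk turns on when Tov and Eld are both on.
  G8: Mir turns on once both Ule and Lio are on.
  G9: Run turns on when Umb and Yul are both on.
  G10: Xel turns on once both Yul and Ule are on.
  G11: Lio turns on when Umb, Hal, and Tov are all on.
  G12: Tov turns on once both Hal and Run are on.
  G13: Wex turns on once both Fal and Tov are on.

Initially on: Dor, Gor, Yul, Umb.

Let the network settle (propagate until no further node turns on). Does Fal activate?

Fal would need Eld, Run, and Ird (G6), but Ird never turns on.

No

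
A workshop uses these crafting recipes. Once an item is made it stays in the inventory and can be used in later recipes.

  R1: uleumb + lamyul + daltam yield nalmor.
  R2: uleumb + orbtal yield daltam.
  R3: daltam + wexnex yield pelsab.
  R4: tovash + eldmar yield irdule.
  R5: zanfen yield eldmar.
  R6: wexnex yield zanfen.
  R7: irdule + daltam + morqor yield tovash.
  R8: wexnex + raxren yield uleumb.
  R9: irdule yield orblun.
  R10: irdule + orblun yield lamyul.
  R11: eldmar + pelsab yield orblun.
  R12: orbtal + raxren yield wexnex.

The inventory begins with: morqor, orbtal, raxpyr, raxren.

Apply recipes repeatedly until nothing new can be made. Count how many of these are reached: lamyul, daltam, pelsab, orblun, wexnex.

Using R12, orbtal and raxren make wexnex.
Using R6, wexnex makes zanfen.
wexnex + raxren → uleumb (R8).
Using R2, uleumb and orbtal make daltam.
Using R5, zanfen makes eldmar.
Using R3, daltam and wexnex make pelsab.
eldmar + pelsab → orblun (R11).
lamyul would need irdule and orblun (R10), but irdule is never obtained.
daltam: reached.
pelsab: reached.
orblun: reached.
wexnex: reached.
Reached: daltam, pelsab, orblun, and wexnex — 4 of the 5.

4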